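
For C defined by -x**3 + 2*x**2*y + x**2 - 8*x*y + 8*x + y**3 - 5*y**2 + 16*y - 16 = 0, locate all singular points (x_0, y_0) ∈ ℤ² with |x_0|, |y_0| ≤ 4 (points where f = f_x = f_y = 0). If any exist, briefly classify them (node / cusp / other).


Singular points: {(2, 2)}; classification: node.

Compute partial derivatives:
  f_x = -3*x**2 + 4*x*y + 2*x - 8*y + 8.
  f_y = 2*x**2 - 8*x + 3*y**2 - 10*y + 16.
Scan x_0 ∈ {−4, ..., 4}. For each x_0, f_y(x_0, y) is a polynomial in y; find its integer roots y ∈ {−4, ..., 4}, then test f_x and f at those candidates.
  x = -4: f_y(-4, y) = 3*y**2 - 10*y + 80; no integer root y with |y| ≤ 4.
  x = -3: f_y(-3, y) = 3*y**2 - 10*y + 58; no integer root y with |y| ≤ 4.
  x = -2: f_y(-2, y) = 3*y**2 - 10*y + 40; no integer root y with |y| ≤ 4.
  x = -1: f_y(-1, y) = 3*y**2 - 10*y + 26; no integer root y with |y| ≤ 4.
  x = 0: f_y(0, y) = 3*y**2 - 10*y + 16; no integer root y with |y| ≤ 4.
  x = 1: f_y(1, y) = 3*y**2 - 10*y + 10; no integer root y with |y| ≤ 4.
  x = 2: f_y(2, y) = 3*y**2 - 10*y + 8; vanishes at y ∈ {2}. (2, 2): f_x = 0, f = 0 — SINGULAR.
  x = 3: f_y(3, y) = 3*y**2 - 10*y + 10; no integer root y with |y| ≤ 4.
  x = 4: f_y(4, y) = 3*y**2 - 10*y + 16; no integer root y with |y| ≤ 4.
Only singular point on the grid: (2, 2).
Classify: substitute x = 2 + u, y = 2 + v and expand: f = -u**3 + 2*u**2*v - u**2 + v**3 + v**2.
No constant or linear terms (consistent with a singular point). Quadratic part: -u**2 + v**2. Cubic part: -u**3 + 2*u**2*v + v**3.
The quadratic part v**2 - u**2 = (v − u)(v + u) splits into two distinct linear factors, so there are two distinct tangent lines y − 2 = ±(x − 2) — this is a node (ordinary double point).
Classification: node.


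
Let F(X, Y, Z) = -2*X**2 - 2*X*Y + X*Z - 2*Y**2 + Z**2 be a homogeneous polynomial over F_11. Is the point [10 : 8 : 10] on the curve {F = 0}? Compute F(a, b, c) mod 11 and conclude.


F(10,8,10) ≡ 9 (mod 11); P is NOT on the curve.

Evaluate F(10, 8, 10) term-by-term (mod 11).
  -2*X**2 ↦ -2·100·1·1 = -200
  -2*X*Y ↦ -2·10·8·1 = -160
  X*Z ↦ 1·10·1·10 = 100
  -2*Y**2 ↦ -2·1·64·1 = -128
  Z**2 ↦ 1·1·1·100 = 100
Sum: F(10, 8, 10) = (-200) + (-160) + (100) + (-128) + (100) = -288.
Reducing mod 11: -288 ≡ 9 (mod 11).
Since F(a, b, c) ≡ 9 ≠ 0 (mod 11), P does NOT lie on the curve.


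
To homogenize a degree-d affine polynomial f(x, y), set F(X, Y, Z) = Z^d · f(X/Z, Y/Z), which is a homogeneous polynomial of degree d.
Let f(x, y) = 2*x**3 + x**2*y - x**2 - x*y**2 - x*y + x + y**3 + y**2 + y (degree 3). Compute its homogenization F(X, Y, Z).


F(X, Y, Z) = 2*X**3 + X**2*Y - X**2*Z - X*Y**2 - X*Y*Z + X*Z**2 + Y**3 + Y**2*Z + Y*Z**2

deg(f) = 3.
Substitute x = X/Z, y = Y/Z into f, then multiply by Z^3.
  monomial 2·x^3·y^0 ↦ 2·X^3·Y^0·Z^0.
  monomial 1·x^2·y^1 ↦ 1·X^2·Y^1·Z^0.
  monomial -1·x^2·y^0 ↦ -1·X^2·Y^0·Z^1.
  monomial -1·x^1·y^2 ↦ -1·X^1·Y^2·Z^0.
  monomial -1·x^1·y^1 ↦ -1·X^1·Y^1·Z^1.
  monomial 1·x^1·y^0 ↦ 1·X^1·Y^0·Z^2.
  monomial 1·x^0·y^3 ↦ 1·X^0·Y^3·Z^0.
  monomial 1·x^0·y^2 ↦ 1·X^0·Y^2·Z^1.
  monomial 1·x^0·y^1 ↦ 1·X^0·Y^1·Z^2.
Collecting: F(X, Y, Z) = 2*X**3 + X**2*Y - X**2*Z - X*Y**2 - X*Y*Z + X*Z**2 + Y**3 + Y**2*Z + Y*Z**2.


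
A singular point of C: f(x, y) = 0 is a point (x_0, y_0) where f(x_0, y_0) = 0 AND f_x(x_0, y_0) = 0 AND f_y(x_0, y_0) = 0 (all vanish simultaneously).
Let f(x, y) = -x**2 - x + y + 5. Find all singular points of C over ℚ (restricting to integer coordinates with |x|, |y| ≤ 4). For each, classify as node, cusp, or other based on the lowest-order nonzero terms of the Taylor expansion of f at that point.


No singular points in the scanned grid; C is smooth there.

Compute partial derivatives:
  f_x = -2*x - 1.
  f_y = 1.
f_y = 1 is a nonzero constant, so f_y never vanishes: no point (x, y) can satisfy f = f_x = f_y = 0. In particular no (x, y) ∈ {−4, ..., 4}² is singular; the curve is smooth.


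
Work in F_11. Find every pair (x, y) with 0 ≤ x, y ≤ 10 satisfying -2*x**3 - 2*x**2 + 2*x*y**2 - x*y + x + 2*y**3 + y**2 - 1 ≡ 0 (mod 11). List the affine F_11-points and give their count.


Affine F_11-points: {(0, 4), (1, 1), (1, 2), (4, 4), (6, 4), (6, 8), (6, 9), (7, 7), (8, 10), (9, 6), (10, 1)}; count = 11.

For each of the 121 pairs (x, y) ∈ F_11², evaluate f(x, y) mod 11. Record the zeros.
  x = 0: [0↦10, 1↦2, 2↦8, 3↦7, 4↦0, 5↦10, 6↦5, 7↦8, 8↦9, 9↦9, 10↦9]  zeros at y ∈ {4}
  x = 1: [0↦7, 1↦0, 2↦0, 3↦8, 4↦3, 5↦8, 6↦2, 7↦8, 8↦5, 9↦5, 10↦9]  zeros at y ∈ {1, 2}
  x = 2: [0↦10, 1↦4, 2↦9, 3↦4, 4↦1, 5↦1, 6↦5, 7↦3, 8↦7, 9↦7, 10↦4]  zeros at y ∈ ∅
  x = 3: [0↦7, 1↦2, 2↦1, 3↦5, 4↦4, 5↦10, 6↦2, 7↦3, 8↦3, 9↦3, 10↦4]  zeros at y ∈ ∅
  x = 4: [0↦8, 1↦4, 2↦8, 3↦10, 4↦0, 5↦1, 6↦3, 7↦7, 8↦3, 9↦3, 10↦8]  zeros at y ∈ {4}
  x = 5: [0↦1, 1↦9, 2↦7, 3↦7, 4↦10, 5↦6, 6↦7, 7↦3, 8↦6, 9↦6, 10↦4]  zeros at y ∈ ∅
  x = 6: [0↦7, 1↦5, 2↦8, 3↦6, 4↦0, 5↦2, 6↦2, 7↦1, 8↦0, 9↦0, 10↦2]  zeros at y ∈ {4, 8, 9}
  x = 7: [0↦3, 1↦2, 2↦10, 3↦6, 4↦2, 5↦10, 6↦9, 7↦0, 8↦6, 9↦6, 10↦1]  zeros at y ∈ {7}
  x = 8: [0↦10, 1↦10, 2↦1, 3↦6, 4↦4, 5↦7, 6↦5, 7↦10, 8↦1, 9↦1, 10↦0]  zeros at y ∈ {10}
  x = 9: [0↦5, 1↦6, 2↦2, 3↦5, 4↦5, 5↦3, 6↦0, 7↦8, 8↦6, 9↦6, 10↦9]  zeros at y ∈ {6}
  x = 10: [0↦9, 1↦0, 2↦1, 3↦2, 4↦4, 5↦8, 6↦4, 7↦4, 8↦9, 9↦9, 10↦5]  zeros at y ∈ {1}
Collecting zeros: affine points = {(0, 4), (1, 1), (1, 2), (4, 4), (6, 4), (6, 8), (6, 9), (7, 7), (8, 10), (9, 6), (10, 1)}.
Total count |C(F_11)_aff| = 11.


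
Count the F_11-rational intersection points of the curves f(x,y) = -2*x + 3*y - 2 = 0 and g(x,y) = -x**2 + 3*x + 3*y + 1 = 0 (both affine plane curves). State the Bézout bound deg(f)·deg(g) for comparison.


Common zeros: {(7, 9), (9, 3)}; count = 2; Bézout bound = 2.

deg(f) = 1, deg(g) = 2, so Bézout bound = 2.
Scan x ∈ F_11. For each x, list the y ∈ F_11 with f(x, y) ≡ 0 and those with g(x, y) ≡ 0 (mod 11); the common zeros in that column are the intersection.
  x = 0: f ≡ 0 at y ∈ {8}; g ≡ 0 at y ∈ {7}; common: ∅.
  x = 1: f ≡ 0 at y ∈ {5}; g ≡ 0 at y ∈ {10}; common: ∅.
  x = 2: f ≡ 0 at y ∈ {2}; g ≡ 0 at y ∈ {10}; common: ∅.
  x = 3: f ≡ 0 at y ∈ {10}; g ≡ 0 at y ∈ {7}; common: ∅.
  x = 4: f ≡ 0 at y ∈ {7}; g ≡ 0 at y ∈ {1}; common: ∅.
  x = 5: f ≡ 0 at y ∈ {4}; g ≡ 0 at y ∈ {3}; common: ∅.
  x = 6: f ≡ 0 at y ∈ {1}; g ≡ 0 at y ∈ {2}; common: ∅.
  x = 7: f ≡ 0 at y ∈ {9}; g ≡ 0 at y ∈ {9}; common: {9}.
  x = 8: f ≡ 0 at y ∈ {6}; g ≡ 0 at y ∈ {2}; common: ∅.
  x = 9: f ≡ 0 at y ∈ {3}; g ≡ 0 at y ∈ {3}; common: {3}.
  x = 10: f ≡ 0 at y ∈ {0}; g ≡ 0 at y ∈ {1}; common: ∅.
Collecting: common zeros = {(7, 9), (9, 3)}, so the count is 2.
Comparison with the Bézout bound: 2 ≤ 2 = deg(f)·deg(g), as expected for curves with no common component (the bound is attained).


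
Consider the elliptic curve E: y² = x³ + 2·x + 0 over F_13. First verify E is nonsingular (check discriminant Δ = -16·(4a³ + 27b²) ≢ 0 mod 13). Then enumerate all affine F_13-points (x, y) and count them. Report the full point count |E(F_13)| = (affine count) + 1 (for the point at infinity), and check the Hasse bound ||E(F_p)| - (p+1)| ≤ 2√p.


Affine points = {(0, 0), (1, 4), (1, 9), (2, 5), (2, 8), (11, 1), (11, 12), (12, 6), (12, 7)}; affine count = 9; |E(F_13)| = 10.

Discriminant check: Δ ∝ 4a³ + 27b² = 4·2³ + 27·0² = 4·8 + 27·0 ≡ 6 (mod 13). Nonzero ⇒ E is nonsingular.
For each x ∈ F_13, compute rhs = x³ + 2·x + 0 mod 13, then count y ∈ F_13 with y² ≡ rhs.
  x = 0: rhs = 0, matching y values: 0 (1 points).
  x = 1: rhs = 3, matching y values: 4, 9 (2 points).
  x = 2: rhs = 12, matching y values: 5, 8 (2 points).
  x = 3: rhs = 7, matching y values: none (0 points).
  x = 4: rhs = 7, matching y values: none (0 points).
  x = 5: rhs = 5, matching y values: none (0 points).
  x = 6: rhs = 7, matching y values: none (0 points).
  x = 7: rhs = 6, matching y values: none (0 points).
  x = 8: rhs = 8, matching y values: none (0 points).
  x = 9: rhs = 6, matching y values: none (0 points).
  x = 10: rhs = 6, matching y values: none (0 points).
  x = 11: rhs = 1, matching y values: 1, 12 (2 points).
  x = 12: rhs = 10, matching y values: 6, 7 (2 points).
Total affine count: 9.
Full point count |E(F_13)| = 9 + 1 = 10.
Hasse bound: |10 − (13+1)| = |-4| = 4 ≤ 2√13 ≈ 7.2111 ✓.


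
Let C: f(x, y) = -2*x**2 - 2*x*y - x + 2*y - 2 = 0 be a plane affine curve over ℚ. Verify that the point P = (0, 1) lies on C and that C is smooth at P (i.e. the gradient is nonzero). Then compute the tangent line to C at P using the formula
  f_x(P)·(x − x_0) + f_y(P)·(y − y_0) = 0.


Tangent line at P: -3*x + 2*y - 2 = 0.

Step 1: f(0, 1) = 0, so P lies on C.
Step 2: partial derivatives
  f_x(x, y) = -4*x - 2*y - 1, f_y(x, y) = 2 - 2*x.
  f_x(P) = -3, f_y(P) = 2 (gradient nonzero, so P is smooth).
Step 3: tangent line at P: -3·(x − 0) + 2·(y − 1) = 0.
Expanding: -3*x + 2*y - 2 = 0.


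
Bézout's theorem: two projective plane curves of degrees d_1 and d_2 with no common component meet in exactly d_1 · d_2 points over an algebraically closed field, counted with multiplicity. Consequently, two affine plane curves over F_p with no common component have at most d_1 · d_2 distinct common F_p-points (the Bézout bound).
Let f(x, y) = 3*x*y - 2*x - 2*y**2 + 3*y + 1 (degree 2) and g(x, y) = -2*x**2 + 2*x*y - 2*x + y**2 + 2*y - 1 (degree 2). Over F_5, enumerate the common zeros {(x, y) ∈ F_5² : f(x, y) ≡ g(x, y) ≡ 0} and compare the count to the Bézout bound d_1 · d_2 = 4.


Common zeros: {(3, 0)}; count = 1; Bézout bound = 4.

deg(f) = 2, deg(g) = 2, so Bézout bound = 4.
Scan x ∈ F_5. For each x, list the y ∈ F_5 with f(x, y) ≡ 0 and those with g(x, y) ≡ 0 (mod 5); the common zeros in that column are the intersection.
  x = 0: f ≡ 0 at y ∈ ∅; g ≡ 0 at y ∈ ∅; common: ∅.
  x = 1: f ≡ 0 at y ∈ ∅; g ≡ 0 at y ∈ {0, 1}; common: ∅.
  x = 2: f ≡ 0 at y ∈ ∅; g ≡ 0 at y ∈ ∅; common: ∅.
  x = 3: f ≡ 0 at y ∈ {0, 1}; g ≡ 0 at y ∈ {0, 2}; common: {0}.
  x = 4: f ≡ 0 at y ∈ {2, 3}; g ≡ 0 at y ∈ {1, 4}; common: ∅.
Collecting: common zeros = {(3, 0)}, so the count is 1.
Comparison with the Bézout bound: 1 ≤ 4 = deg(f)·deg(g), as expected for curves with no common component (the affine F_5-count falls short of the bound because intersections may lie at infinity, over extension fields, or carry multiplicity).


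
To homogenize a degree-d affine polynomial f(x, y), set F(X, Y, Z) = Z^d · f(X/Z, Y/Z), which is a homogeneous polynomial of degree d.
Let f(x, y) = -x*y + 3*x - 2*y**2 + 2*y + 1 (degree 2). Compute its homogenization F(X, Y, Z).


F(X, Y, Z) = -X*Y + 3*X*Z - 2*Y**2 + 2*Y*Z + Z**2

deg(f) = 2.
Substitute x = X/Z, y = Y/Z into f, then multiply by Z^2.
  monomial -1·x^1·y^1 ↦ -1·X^1·Y^1·Z^0.
  monomial 3·x^1·y^0 ↦ 3·X^1·Y^0·Z^1.
  monomial -2·x^0·y^2 ↦ -2·X^0·Y^2·Z^0.
  monomial 2·x^0·y^1 ↦ 2·X^0·Y^1·Z^1.
  monomial 1·x^0·y^0 ↦ 1·X^0·Y^0·Z^2.
Collecting: F(X, Y, Z) = -X*Y + 3*X*Z - 2*Y**2 + 2*Y*Z + Z**2.


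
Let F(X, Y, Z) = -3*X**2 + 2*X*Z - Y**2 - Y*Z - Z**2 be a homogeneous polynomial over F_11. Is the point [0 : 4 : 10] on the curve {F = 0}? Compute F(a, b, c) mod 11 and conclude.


F(0,4,10) ≡ 9 (mod 11); P is NOT on the curve.

Evaluate F(0, 4, 10) term-by-term (mod 11).
  -3*X**2 ↦ -3·0·1·1 = 0
  2*X*Z ↦ 2·0·1·10 = 0
  -Y**2 ↦ -1·1·16·1 = -16
  -Y*Z ↦ -1·1·4·10 = -40
  -Z**2 ↦ -1·1·1·100 = -100
Sum: F(0, 4, 10) = (0) + (0) + (-16) + (-40) + (-100) = -156.
Reducing mod 11: -156 ≡ 9 (mod 11).
Since F(a, b, c) ≡ 9 ≠ 0 (mod 11), P does NOT lie on the curve.


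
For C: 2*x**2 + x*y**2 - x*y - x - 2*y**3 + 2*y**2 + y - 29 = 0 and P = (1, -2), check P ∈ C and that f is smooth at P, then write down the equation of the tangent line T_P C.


Tangent line at P: 9*x - 36*y - 81 = 0.

Step 1: f(1, -2) = 0, so P lies on C.
Step 2: partial derivatives
  f_x(x, y) = 4*x + y**2 - y - 1, f_y(x, y) = 2*x*y - x - 6*y**2 + 4*y + 1.
  f_x(P) = 9, f_y(P) = -36 (gradient nonzero, so P is smooth).
Step 3: tangent line at P: 9·(x − 1) + -36·(y − -2) = 0.
Expanding: 9*x - 36*y - 81 = 0.


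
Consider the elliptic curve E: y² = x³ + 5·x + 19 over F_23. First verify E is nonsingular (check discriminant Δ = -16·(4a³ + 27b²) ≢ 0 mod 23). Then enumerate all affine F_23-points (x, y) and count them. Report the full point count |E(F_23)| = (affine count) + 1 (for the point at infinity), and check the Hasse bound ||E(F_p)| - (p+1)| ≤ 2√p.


Affine points = {(1, 5), (1, 18), (5, 10), (5, 13), (6, 9), (6, 14), (7, 11), (7, 12), (11, 5), (11, 18), (12, 6), (12, 17), (13, 2), (13, 21), (14, 2), (14, 21), (16, 3), (16, 20), (17, 7), (17, 16), (19, 2), (19, 21), (20, 0), (21, 1), (21, 22), (22, 6), (22, 17)}; affine count = 27; |E(F_23)| = 28.

Discriminant check: Δ ∝ 4a³ + 27b² = 4·5³ + 27·19² = 4·125 + 27·361 ≡ 12 (mod 23). Nonzero ⇒ E is nonsingular.
For each x ∈ F_23, compute rhs = x³ + 5·x + 19 mod 23, then count y ∈ F_23 with y² ≡ rhs.
  x = 0: rhs = 19, matching y values: none (0 points).
  x = 1: rhs = 2, matching y values: 5, 18 (2 points).
  x = 2: rhs = 14, matching y values: none (0 points).
  x = 3: rhs = 15, matching y values: none (0 points).
  x = 4: rhs = 11, matching y values: none (0 points).
  x = 5: rhs = 8, matching y values: 10, 13 (2 points).
  x = 6: rhs = 12, matching y values: 9, 14 (2 points).
  x = 7: rhs = 6, matching y values: 11, 12 (2 points).
  x = 8: rhs = 19, matching y values: none (0 points).
  x = 9: rhs = 11, matching y values: none (0 points).
  x = 10: rhs = 11, matching y values: none (0 points).
  x = 11: rhs = 2, matching y values: 5, 18 (2 points).
  x = 12: rhs = 13, matching y values: 6, 17 (2 points).
  x = 13: rhs = 4, matching y values: 2, 21 (2 points).
  x = 14: rhs = 4, matching y values: 2, 21 (2 points).
  x = 15: rhs = 19, matching y values: none (0 points).
  x = 16: rhs = 9, matching y values: 3, 20 (2 points).
  x = 17: rhs = 3, matching y values: 7, 16 (2 points).
  x = 18: rhs = 7, matching y values: none (0 points).
  x = 19: rhs = 4, matching y values: 2, 21 (2 points).
  x = 20: rhs = 0, matching y values: 0 (1 points).
  x = 21: rhs = 1, matching y values: 1, 22 (2 points).
  x = 22: rhs = 13, matching y values: 6, 17 (2 points).
Total affine count: 27.
Full point count |E(F_23)| = 27 + 1 = 28.
Hasse bound: |28 − (23+1)| = |4| = 4 ≤ 2√23 ≈ 9.5917 ✓.


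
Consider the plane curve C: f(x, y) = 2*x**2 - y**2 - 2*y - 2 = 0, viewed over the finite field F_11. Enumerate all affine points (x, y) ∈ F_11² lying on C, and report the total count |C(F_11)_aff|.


Affine F_11-points: {(1, 0), (1, 9), (4, 2), (4, 7), (5, 3), (5, 6), (6, 3), (6, 6), (7, 2), (7, 7), (10, 0), (10, 9)}; count = 12.

For each of the 121 pairs (x, y) ∈ F_11², evaluate f(x, y) mod 11. Record the zeros.
  x = 0: [0↦9, 1↦6, 2↦1, 3↦5, 4↦7, 5↦7, 6↦5, 7↦1, 8↦6, 9↦9, 10↦10]  zeros at y ∈ ∅
  x = 1: [0↦0, 1↦8, 2↦3, 3↦7, 4↦9, 5↦9, 6↦7, 7↦3, 8↦8, 9↦0, 10↦1]  zeros at y ∈ {0, 9}
  x = 2: [0↦6, 1↦3, 2↦9, 3↦2, 4↦4, 5↦4, 6↦2, 7↦9, 8↦3, 9↦6, 10↦7]  zeros at y ∈ ∅
  x = 3: [0↦5, 1↦2, 2↦8, 3↦1, 4↦3, 5↦3, 6↦1, 7↦8, 8↦2, 9↦5, 10↦6]  zeros at y ∈ ∅
  x = 4: [0↦8, 1↦5, 2↦0, 3↦4, 4↦6, 5↦6, 6↦4, 7↦0, 8↦5, 9↦8, 10↦9]  zeros at y ∈ {2, 7}
  x = 5: [0↦4, 1↦1, 2↦7, 3↦0, 4↦2, 5↦2, 6↦0, 7↦7, 8↦1, 9↦4, 10↦5]  zeros at y ∈ {3, 6}
  x = 6: [0↦4, 1↦1, 2↦7, 3↦0, 4↦2, 5↦2, 6↦0, 7↦7, 8↦1, 9↦4, 10↦5]  zeros at y ∈ {3, 6}
  x = 7: [0↦8, 1↦5, 2↦0, 3↦4, 4↦6, 5↦6, 6↦4, 7↦0, 8↦5, 9↦8, 10↦9]  zeros at y ∈ {2, 7}
  x = 8: [0↦5, 1↦2, 2↦8, 3↦1, 4↦3, 5↦3, 6↦1, 7↦8, 8↦2, 9↦5, 10↦6]  zeros at y ∈ ∅
  x = 9: [0↦6, 1↦3, 2↦9, 3↦2, 4↦4, 5↦4, 6↦2, 7↦9, 8↦3, 9↦6, 10↦7]  zeros at y ∈ ∅
  x = 10: [0↦0, 1↦8, 2↦3, 3↦7, 4↦9, 5↦9, 6↦7, 7↦3, 8↦8, 9↦0, 10↦1]  zeros at y ∈ {0, 9}
Collecting zeros: affine points = {(1, 0), (1, 9), (4, 2), (4, 7), (5, 3), (5, 6), (6, 3), (6, 6), (7, 2), (7, 7), (10, 0), (10, 9)}.
Total count |C(F_11)_aff| = 12.


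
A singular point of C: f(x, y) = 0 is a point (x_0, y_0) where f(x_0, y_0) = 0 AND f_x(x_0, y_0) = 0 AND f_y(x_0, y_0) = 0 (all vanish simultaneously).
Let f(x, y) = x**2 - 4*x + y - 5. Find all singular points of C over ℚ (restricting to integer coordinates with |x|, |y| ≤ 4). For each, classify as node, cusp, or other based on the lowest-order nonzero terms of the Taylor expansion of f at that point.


No singular points in the scanned grid; C is smooth there.

Compute partial derivatives:
  f_x = 2*x - 4.
  f_y = 1.
f_y = 1 is a nonzero constant, so f_y never vanishes: no point (x, y) can satisfy f = f_x = f_y = 0. In particular no (x, y) ∈ {−4, ..., 4}² is singular; the curve is smooth.


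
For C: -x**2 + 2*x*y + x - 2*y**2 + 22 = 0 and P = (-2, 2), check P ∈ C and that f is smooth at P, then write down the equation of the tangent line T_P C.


Tangent line at P: 9*x - 12*y + 42 = 0.

Step 1: f(-2, 2) = 0, so P lies on C.
Step 2: partial derivatives
  f_x(x, y) = -2*x + 2*y + 1, f_y(x, y) = 2*x - 4*y.
  f_x(P) = 9, f_y(P) = -12 (gradient nonzero, so P is smooth).
Step 3: tangent line at P: 9·(x − -2) + -12·(y − 2) = 0.
Expanding: 9*x - 12*y + 42 = 0.


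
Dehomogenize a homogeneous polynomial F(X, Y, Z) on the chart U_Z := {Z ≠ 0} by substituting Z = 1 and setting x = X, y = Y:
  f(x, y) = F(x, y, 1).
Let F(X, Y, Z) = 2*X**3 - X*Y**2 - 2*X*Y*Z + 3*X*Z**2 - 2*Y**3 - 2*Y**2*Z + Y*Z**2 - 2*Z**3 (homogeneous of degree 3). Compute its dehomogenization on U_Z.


f(x, y) = 2*x**3 - x*y**2 - 2*x*y + 3*x - 2*y**3 - 2*y**2 + y - 2

On U_Z we set Z = 1. Each monomial c·X^i·Y^j·Z^k in F becomes c·x^i·y^j·1^k = c·x^i·y^j.
Substituting Z = 1: F(X, Y, 1) = 2*x**3 - x*y**2 - 2*x*y + 3*x - 2*y**3 - 2*y**2 + y - 2.
Note: deg(f) ≤ deg(F) = 3; strict inequality happens when F is divisible by Z (lost terms).


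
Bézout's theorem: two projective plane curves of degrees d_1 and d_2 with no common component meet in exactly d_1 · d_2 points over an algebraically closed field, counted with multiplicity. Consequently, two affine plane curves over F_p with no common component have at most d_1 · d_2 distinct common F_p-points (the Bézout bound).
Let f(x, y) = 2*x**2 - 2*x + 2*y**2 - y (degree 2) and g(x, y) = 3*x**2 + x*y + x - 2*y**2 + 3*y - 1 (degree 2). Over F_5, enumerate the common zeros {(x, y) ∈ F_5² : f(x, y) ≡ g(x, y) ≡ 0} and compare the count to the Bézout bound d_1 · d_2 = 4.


Common zeros: {(0, 3), (2, 2)}; count = 2; Bézout bound = 4.

deg(f) = 2, deg(g) = 2, so Bézout bound = 4.
Scan x ∈ F_5. For each x, list the y ∈ F_5 with f(x, y) ≡ 0 and those with g(x, y) ≡ 0 (mod 5); the common zeros in that column are the intersection.
  x = 0: f ≡ 0 at y ∈ {0, 3}; g ≡ 0 at y ∈ {1, 3}; common: {3}.
  x = 1: f ≡ 0 at y ∈ {0, 3}; g ≡ 0 at y ∈ {1}; common: ∅.
  x = 2: f ≡ 0 at y ∈ {1, 2}; g ≡ 0 at y ∈ {2, 3}; common: {2}.
  x = 3: f ≡ 0 at y ∈ {4}; g ≡ 0 at y ∈ ∅; common: ∅.
  x = 4: f ≡ 0 at y ∈ {1, 2}; g ≡ 0 at y ∈ ∅; common: ∅.
Collecting: common zeros = {(0, 3), (2, 2)}, so the count is 2.
Comparison with the Bézout bound: 2 ≤ 4 = deg(f)·deg(g), as expected for curves with no common component (the affine F_5-count falls short of the bound because intersections may lie at infinity, over extension fields, or carry multiplicity).


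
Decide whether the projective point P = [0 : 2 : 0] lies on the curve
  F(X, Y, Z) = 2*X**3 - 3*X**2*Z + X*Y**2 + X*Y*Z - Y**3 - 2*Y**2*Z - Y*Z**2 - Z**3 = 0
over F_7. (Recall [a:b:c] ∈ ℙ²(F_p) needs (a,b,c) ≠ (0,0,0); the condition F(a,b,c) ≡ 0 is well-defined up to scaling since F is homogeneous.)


F(0,2,0) ≡ 6 (mod 7); P is NOT on the curve.

Evaluate F(0, 2, 0) term-by-term (mod 7).
  2*X**3 ↦ 2·0·1·1 = 0
  -3*X**2*Z ↦ -3·0·1·0 = 0
  X*Y**2 ↦ 1·0·4·1 = 0
  X*Y*Z ↦ 1·0·2·0 = 0
  -Y**3 ↦ -1·1·8·1 = -8
  -2*Y**2*Z ↦ -2·1·4·0 = 0
  -Y*Z**2 ↦ -1·1·2·0 = 0
  -Z**3 ↦ -1·1·1·0 = 0
Sum: F(0, 2, 0) = (0) + (0) + (0) + (0) + (-8) + (0) + (0) + (0) = -8.
Reducing mod 7: -8 ≡ 6 (mod 7).
Since F(a, b, c) ≡ 6 ≠ 0 (mod 7), P does NOT lie on the curve.


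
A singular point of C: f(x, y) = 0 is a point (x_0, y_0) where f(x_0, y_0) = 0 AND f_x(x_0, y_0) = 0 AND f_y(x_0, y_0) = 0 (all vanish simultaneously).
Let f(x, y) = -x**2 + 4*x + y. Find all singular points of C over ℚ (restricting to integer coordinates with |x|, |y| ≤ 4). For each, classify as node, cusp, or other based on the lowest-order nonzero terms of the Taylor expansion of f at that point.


No singular points in the scanned grid; C is smooth there.

Compute partial derivatives:
  f_x = 4 - 2*x.
  f_y = 1.
f_y = 1 is a nonzero constant, so f_y never vanishes: no point (x, y) can satisfy f = f_x = f_y = 0. In particular no (x, y) ∈ {−4, ..., 4}² is singular; the curve is smooth.


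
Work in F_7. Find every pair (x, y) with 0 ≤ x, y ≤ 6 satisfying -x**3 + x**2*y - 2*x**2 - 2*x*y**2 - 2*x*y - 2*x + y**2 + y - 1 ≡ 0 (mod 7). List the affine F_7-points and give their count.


Affine F_7-points: {(1, 1), (1, 6), (2, 0), (2, 5), (4, 0), (5, 4), (6, 0), (6, 1)}; count = 8.

For each of the 49 pairs (x, y) ∈ F_7², evaluate f(x, y) mod 7. Record the zeros.
  x = 0: [0↦6, 1↦1, 2↦5, 3↦4, 4↦5, 5↦1, 6↦6]  zeros at y ∈ ∅
  x = 1: [0↦1, 1↦0, 2↦4, 3↦6, 4↦6, 5↦4, 6↦0]  zeros at y ∈ {1, 6}
  x = 2: [0↦0, 1↦5, 2↦4, 3↦4, 4↦5, 5↦0, 6↦3]  zeros at y ∈ {0, 5}
  x = 3: [0↦4, 1↦3, 2↦6, 3↦6, 4↦3, 5↦4, 6↦2]  zeros at y ∈ ∅
  x = 4: [0↦0, 1↦2, 2↦4, 3↦6, 4↦1, 5↦3, 6↦5]  zeros at y ∈ {0}
  x = 5: [0↦3, 1↦3, 2↦6, 3↦5, 4↦0, 5↦5, 6↦6]  zeros at y ∈ {4}
  x = 6: [0↦0, 1↦0, 2↦6, 3↦4, 4↦1, 5↦4, 6↦6]  zeros at y ∈ {0, 1}
Collecting zeros: affine points = {(1, 1), (1, 6), (2, 0), (2, 5), (4, 0), (5, 4), (6, 0), (6, 1)}.
Total count |C(F_7)_aff| = 8.


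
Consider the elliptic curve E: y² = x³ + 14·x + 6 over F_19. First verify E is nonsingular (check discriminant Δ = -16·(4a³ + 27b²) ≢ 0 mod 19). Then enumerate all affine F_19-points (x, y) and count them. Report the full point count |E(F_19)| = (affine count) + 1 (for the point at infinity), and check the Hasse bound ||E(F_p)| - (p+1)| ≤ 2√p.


Affine points = {(0, 5), (0, 14), (2, 2), (2, 17), (5, 7), (5, 12), (9, 5), (9, 14), (10, 5), (10, 14), (11, 3), (11, 16), (14, 1), (14, 18), (15, 0)}; affine count = 15; |E(F_19)| = 16.

Discriminant check: Δ ∝ 4a³ + 27b² = 4·14³ + 27·6² = 4·2744 + 27·36 ≡ 16 (mod 19). Nonzero ⇒ E is nonsingular.
For each x ∈ F_19, compute rhs = x³ + 14·x + 6 mod 19, then count y ∈ F_19 with y² ≡ rhs.
  x = 0: rhs = 6, matching y values: 5, 14 (2 points).
  x = 1: rhs = 2, matching y values: none (0 points).
  x = 2: rhs = 4, matching y values: 2, 17 (2 points).
  x = 3: rhs = 18, matching y values: none (0 points).
  x = 4: rhs = 12, matching y values: none (0 points).
  x = 5: rhs = 11, matching y values: 7, 12 (2 points).
  x = 6: rhs = 2, matching y values: none (0 points).
  x = 7: rhs = 10, matching y values: none (0 points).
  x = 8: rhs = 3, matching y values: none (0 points).
  x = 9: rhs = 6, matching y values: 5, 14 (2 points).
  x = 10: rhs = 6, matching y values: 5, 14 (2 points).
  x = 11: rhs = 9, matching y values: 3, 16 (2 points).
  x = 12: rhs = 2, matching y values: none (0 points).
  x = 13: rhs = 10, matching y values: none (0 points).
  x = 14: rhs = 1, matching y values: 1, 18 (2 points).
  x = 15: rhs = 0, matching y values: 0 (1 points).
  x = 16: rhs = 13, matching y values: none (0 points).
  x = 17: rhs = 8, matching y values: none (0 points).
  x = 18: rhs = 10, matching y values: none (0 points).
Total affine count: 15.
Full point count |E(F_19)| = 15 + 1 = 16.
Hasse bound: |16 − (19+1)| = |-4| = 4 ≤ 2√19 ≈ 8.7178 ✓.


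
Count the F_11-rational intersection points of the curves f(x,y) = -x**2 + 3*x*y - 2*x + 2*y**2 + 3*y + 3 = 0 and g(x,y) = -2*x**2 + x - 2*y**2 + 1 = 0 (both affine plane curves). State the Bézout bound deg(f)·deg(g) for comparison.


Common zeros: {(1, 0), (2, 6)}; count = 2; Bézout bound = 4.

deg(f) = 2, deg(g) = 2, so Bézout bound = 4.
Scan x ∈ F_11. For each x, list the y ∈ F_11 with f(x, y) ≡ 0 and those with g(x, y) ≡ 0 (mod 11); the common zeros in that column are the intersection.
  x = 0: f ≡ 0 at y ∈ ∅; g ≡ 0 at y ∈ ∅; common: ∅.
  x = 1: f ≡ 0 at y ∈ {0, 8}; g ≡ 0 at y ∈ {0}; common: {0}.
  x = 2: f ≡ 0 at y ∈ {6}; g ≡ 0 at y ∈ {5, 6}; common: {6}.
  x = 3: f ≡ 0 at y ∈ {6, 10}; g ≡ 0 at y ∈ {2, 9}; common: ∅.
  x = 4: f ≡ 0 at y ∈ ∅; g ≡ 0 at y ∈ {5, 6}; common: ∅.
  x = 5: f ≡ 0 at y ∈ ∅; g ≡ 0 at y ∈ {0}; common: ∅.
  x = 6: f ≡ 0 at y ∈ {1, 5}; g ≡ 0 at y ∈ ∅; common: ∅.
  x = 7: f ≡ 0 at y ∈ {5}; g ≡ 0 at y ∈ ∅; common: ∅.
  x = 8: f ≡ 0 at y ∈ {0, 3}; g ≡ 0 at y ∈ {1, 10}; common: ∅.
  x = 9: f ≡ 0 at y ∈ ∅; g ≡ 0 at y ∈ {1, 10}; common: ∅.
  x = 10: f ≡ 0 at y ∈ {3, 8}; g ≡ 0 at y ∈ ∅; common: ∅.
Collecting: common zeros = {(1, 0), (2, 6)}, so the count is 2.
Comparison with the Bézout bound: 2 ≤ 4 = deg(f)·deg(g), as expected for curves with no common component (the affine F_11-count falls short of the bound because intersections may lie at infinity, over extension fields, or carry multiplicity).


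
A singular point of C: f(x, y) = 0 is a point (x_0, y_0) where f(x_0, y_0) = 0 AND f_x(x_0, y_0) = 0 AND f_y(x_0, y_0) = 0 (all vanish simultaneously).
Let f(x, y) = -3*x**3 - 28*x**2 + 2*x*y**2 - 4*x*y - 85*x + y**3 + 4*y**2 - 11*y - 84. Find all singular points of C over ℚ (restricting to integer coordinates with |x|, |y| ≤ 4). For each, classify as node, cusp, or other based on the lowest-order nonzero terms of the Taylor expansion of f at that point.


Singular points: {(-3, 1)}; classification: node.

Compute partial derivatives:
  f_x = -9*x**2 - 56*x + 2*y**2 - 4*y - 85.
  f_y = 4*x*y - 4*x + 3*y**2 + 8*y - 11.
Scan x_0 ∈ {−4, ..., 4}. For each x_0, f_y(x_0, y) is a polynomial in y; find its integer roots y ∈ {−4, ..., 4}, then test f_x and f at those candidates.
  x = -4: f_y(-4, y) = 3*y**2 - 8*y + 5; vanishes at y ∈ {1}. (-4, 1): f_x = -7 ≠ 0.
  x = -3: f_y(-3, y) = 3*y**2 - 4*y + 1; vanishes at y ∈ {1}. (-3, 1): f_x = 0, f = 0 — SINGULAR.
  x = -2: f_y(-2, y) = 3*y**2 - 3; vanishes at y ∈ {-1, 1}. (-2, -1): f_x = -3 ≠ 0; (-2, 1): f_x = -11 ≠ 0.
  x = -1: f_y(-1, y) = 3*y**2 + 4*y - 7; vanishes at y ∈ {1}. (-1, 1): f_x = -40 ≠ 0.
  x = 0: f_y(0, y) = 3*y**2 + 8*y - 11; vanishes at y ∈ {1}. (0, 1): f_x = -87 ≠ 0.
  x = 1: f_y(1, y) = 3*y**2 + 12*y - 15; vanishes at y ∈ {1}. (1, 1): f_x = -152 ≠ 0.
  x = 2: f_y(2, y) = 3*y**2 + 16*y - 19; vanishes at y ∈ {1}. (2, 1): f_x = -235 ≠ 0.
  x = 3: f_y(3, y) = 3*y**2 + 20*y - 23; vanishes at y ∈ {1}. (3, 1): f_x = -336 ≠ 0.
  x = 4: f_y(4, y) = 3*y**2 + 24*y - 27; vanishes at y ∈ {1}. (4, 1): f_x = -455 ≠ 0.
Only singular point on the grid: (-3, 1).
Classify: substitute x = -3 + u, y = 1 + v and expand: f = -3*u**3 - u**2 + 2*u*v**2 + v**3 + v**2.
No constant or linear terms (consistent with a singular point). Quadratic part: -u**2 + v**2. Cubic part: -3*u**3 + 2*u*v**2 + v**3.
The quadratic part v**2 - u**2 = (v − u)(v + u) splits into two distinct linear factors, so there are two distinct tangent lines y − 1 = ±(x − -3) — this is a node (ordinary double point).
Classification: node.


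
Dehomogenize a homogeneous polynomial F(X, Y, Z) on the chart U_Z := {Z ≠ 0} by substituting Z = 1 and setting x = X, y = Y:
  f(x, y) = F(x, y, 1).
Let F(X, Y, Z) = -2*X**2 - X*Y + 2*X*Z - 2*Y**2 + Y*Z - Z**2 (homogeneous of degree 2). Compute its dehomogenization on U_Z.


f(x, y) = -2*x**2 - x*y + 2*x - 2*y**2 + y - 1

On U_Z we set Z = 1. Each monomial c·X^i·Y^j·Z^k in F becomes c·x^i·y^j·1^k = c·x^i·y^j.
Substituting Z = 1: F(X, Y, 1) = -2*x**2 - x*y + 2*x - 2*y**2 + y - 1.
Note: deg(f) ≤ deg(F) = 2; strict inequality happens when F is divisible by Z (lost terms).


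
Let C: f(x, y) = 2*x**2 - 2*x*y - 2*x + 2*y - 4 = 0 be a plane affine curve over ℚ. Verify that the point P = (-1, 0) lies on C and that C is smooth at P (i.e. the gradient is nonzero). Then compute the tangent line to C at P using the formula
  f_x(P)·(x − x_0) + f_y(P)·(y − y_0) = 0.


Tangent line at P: -6*x + 4*y - 6 = 0.

Step 1: f(-1, 0) = 0, so P lies on C.
Step 2: partial derivatives
  f_x(x, y) = 4*x - 2*y - 2, f_y(x, y) = 2 - 2*x.
  f_x(P) = -6, f_y(P) = 4 (gradient nonzero, so P is smooth).
Step 3: tangent line at P: -6·(x − -1) + 4·(y − 0) = 0.
Expanding: -6*x + 4*y - 6 = 0.


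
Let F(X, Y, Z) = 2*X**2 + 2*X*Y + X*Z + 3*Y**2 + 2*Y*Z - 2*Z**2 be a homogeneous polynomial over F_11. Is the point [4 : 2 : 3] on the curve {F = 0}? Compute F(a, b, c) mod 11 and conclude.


F(4,2,3) ≡ 0 (mod 11); P is on the curve.

Evaluate F(4, 2, 3) term-by-term (mod 11).
  2*X**2 ↦ 2·16·1·1 = 32
  2*X*Y ↦ 2·4·2·1 = 16
  X*Z ↦ 1·4·1·3 = 12
  3*Y**2 ↦ 3·1·4·1 = 12
  2*Y*Z ↦ 2·1·2·3 = 12
  -2*Z**2 ↦ -2·1·1·9 = -18
Sum: F(4, 2, 3) = (32) + (16) + (12) + (12) + (12) + (-18) = 66.
Reducing mod 11: 66 ≡ 0 (mod 11).
Since F(a, b, c) ≡ 0 (mod 11), P lies on the curve.


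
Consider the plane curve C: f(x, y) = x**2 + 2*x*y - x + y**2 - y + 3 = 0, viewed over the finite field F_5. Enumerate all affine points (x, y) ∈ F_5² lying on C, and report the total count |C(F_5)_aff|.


Affine F_5-points: {(0, 2), (0, 4), (1, 1), (1, 3), (2, 0), (2, 2), (3, 1), (3, 4), (4, 0), (4, 3)}; count = 10.

For each of the 25 pairs (x, y) ∈ F_5², evaluate f(x, y) mod 5. Record the zeros.
  x = 0: [0↦3, 1↦3, 2↦0, 3↦4, 4↦0]  zeros at y ∈ {2, 4}
  x = 1: [0↦3, 1↦0, 2↦4, 3↦0, 4↦3]  zeros at y ∈ {1, 3}
  x = 2: [0↦0, 1↦4, 2↦0, 3↦3, 4↦3]  zeros at y ∈ {0, 2}
  x = 3: [0↦4, 1↦0, 2↦3, 3↦3, 4↦0]  zeros at y ∈ {1, 4}
  x = 4: [0↦0, 1↦3, 2↦3, 3↦0, 4↦4]  zeros at y ∈ {0, 3}
Collecting zeros: affine points = {(0, 2), (0, 4), (1, 1), (1, 3), (2, 0), (2, 2), (3, 1), (3, 4), (4, 0), (4, 3)}.
Total count |C(F_5)_aff| = 10.


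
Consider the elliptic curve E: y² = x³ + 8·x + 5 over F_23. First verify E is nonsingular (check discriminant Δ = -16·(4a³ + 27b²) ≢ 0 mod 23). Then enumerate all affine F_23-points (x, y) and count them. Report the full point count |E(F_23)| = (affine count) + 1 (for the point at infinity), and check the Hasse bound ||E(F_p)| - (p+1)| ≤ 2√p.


Affine points = {(2, 11), (2, 12), (4, 3), (4, 20), (5, 3), (5, 20), (6, 4), (6, 19), (7, 6), (7, 17), (8, 11), (8, 12), (9, 1), (9, 22), (10, 2), (10, 21), (12, 9), (12, 14), (13, 11), (13, 12), (14, 3), (14, 20), (15, 2), (15, 21), (18, 1), (18, 22), (19, 1), (19, 22), (20, 0), (21, 2), (21, 21)}; affine count = 31; |E(F_23)| = 32.

Discriminant check: Δ ∝ 4a³ + 27b² = 4·8³ + 27·5² = 4·512 + 27·25 ≡ 9 (mod 23). Nonzero ⇒ E is nonsingular.
For each x ∈ F_23, compute rhs = x³ + 8·x + 5 mod 23, then count y ∈ F_23 with y² ≡ rhs.
  x = 0: rhs = 5, matching y values: none (0 points).
  x = 1: rhs = 14, matching y values: none (0 points).
  x = 2: rhs = 6, matching y values: 11, 12 (2 points).
  x = 3: rhs = 10, matching y values: none (0 points).
  x = 4: rhs = 9, matching y values: 3, 20 (2 points).
  x = 5: rhs = 9, matching y values: 3, 20 (2 points).
  x = 6: rhs = 16, matching y values: 4, 19 (2 points).
  x = 7: rhs = 13, matching y values: 6, 17 (2 points).
  x = 8: rhs = 6, matching y values: 11, 12 (2 points).
  x = 9: rhs = 1, matching y values: 1, 22 (2 points).
  x = 10: rhs = 4, matching y values: 2, 21 (2 points).
  x = 11: rhs = 21, matching y values: none (0 points).
  x = 12: rhs = 12, matching y values: 9, 14 (2 points).
  x = 13: rhs = 6, matching y values: 11, 12 (2 points).
  x = 14: rhs = 9, matching y values: 3, 20 (2 points).
  x = 15: rhs = 4, matching y values: 2, 21 (2 points).
  x = 16: rhs = 20, matching y values: none (0 points).
  x = 17: rhs = 17, matching y values: none (0 points).
  x = 18: rhs = 1, matching y values: 1, 22 (2 points).
  x = 19: rhs = 1, matching y values: 1, 22 (2 points).
  x = 20: rhs = 0, matching y values: 0 (1 points).
  x = 21: rhs = 4, matching y values: 2, 21 (2 points).
  x = 22: rhs = 19, matching y values: none (0 points).
Total affine count: 31.
Full point count |E(F_23)| = 31 + 1 = 32.
Hasse bound: |32 − (23+1)| = |8| = 8 ≤ 2√23 ≈ 9.5917 ✓.


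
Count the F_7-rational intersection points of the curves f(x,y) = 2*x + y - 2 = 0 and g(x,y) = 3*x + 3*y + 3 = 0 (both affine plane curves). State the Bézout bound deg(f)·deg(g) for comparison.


Common zeros: {(3, 3)}; count = 1; Bézout bound = 1.

deg(f) = 1, deg(g) = 1, so Bézout bound = 1.
Scan x ∈ F_7. For each x, list the y ∈ F_7 with f(x, y) ≡ 0 and those with g(x, y) ≡ 0 (mod 7); the common zeros in that column are the intersection.
  x = 0: f ≡ 0 at y ∈ {2}; g ≡ 0 at y ∈ {6}; common: ∅.
  x = 1: f ≡ 0 at y ∈ {0}; g ≡ 0 at y ∈ {5}; common: ∅.
  x = 2: f ≡ 0 at y ∈ {5}; g ≡ 0 at y ∈ {4}; common: ∅.
  x = 3: f ≡ 0 at y ∈ {3}; g ≡ 0 at y ∈ {3}; common: {3}.
  x = 4: f ≡ 0 at y ∈ {1}; g ≡ 0 at y ∈ {2}; common: ∅.
  x = 5: f ≡ 0 at y ∈ {6}; g ≡ 0 at y ∈ {1}; common: ∅.
  x = 6: f ≡ 0 at y ∈ {4}; g ≡ 0 at y ∈ {0}; common: ∅.
Collecting: common zeros = {(3, 3)}, so the count is 1.
Comparison with the Bézout bound: 1 ≤ 1 = deg(f)·deg(g), as expected for curves with no common component (the bound is attained).


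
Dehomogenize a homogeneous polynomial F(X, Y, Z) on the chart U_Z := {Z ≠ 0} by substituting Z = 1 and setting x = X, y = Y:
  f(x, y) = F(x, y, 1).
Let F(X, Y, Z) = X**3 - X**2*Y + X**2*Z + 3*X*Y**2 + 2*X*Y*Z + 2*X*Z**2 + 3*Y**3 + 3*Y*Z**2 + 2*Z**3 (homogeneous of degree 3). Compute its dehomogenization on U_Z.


f(x, y) = x**3 - x**2*y + x**2 + 3*x*y**2 + 2*x*y + 2*x + 3*y**3 + 3*y + 2

On U_Z we set Z = 1. Each monomial c·X^i·Y^j·Z^k in F becomes c·x^i·y^j·1^k = c·x^i·y^j.
Substituting Z = 1: F(X, Y, 1) = x**3 - x**2*y + x**2 + 3*x*y**2 + 2*x*y + 2*x + 3*y**3 + 3*y + 2.
Note: deg(f) ≤ deg(F) = 3; strict inequality happens when F is divisible by Z (lost terms).


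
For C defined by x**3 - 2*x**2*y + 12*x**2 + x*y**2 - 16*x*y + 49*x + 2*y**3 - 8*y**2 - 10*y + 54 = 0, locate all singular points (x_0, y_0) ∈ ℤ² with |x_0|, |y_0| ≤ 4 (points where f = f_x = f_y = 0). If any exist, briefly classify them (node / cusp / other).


Singular points: {(-3, 2)}; classification: node.

Compute partial derivatives:
  f_x = 3*x**2 - 4*x*y + 24*x + y**2 - 16*y + 49.
  f_y = -2*x**2 + 2*x*y - 16*x + 6*y**2 - 16*y - 10.
Scan x_0 ∈ {−4, ..., 4}. For each x_0, f_y(x_0, y) is a polynomial in y; find its integer roots y ∈ {−4, ..., 4}, then test f_x and f at those candidates.
  x = -4: f_y(-4, y) = 6*y**2 - 24*y + 22; no integer root y with |y| ≤ 4.
  x = -3: f_y(-3, y) = 6*y**2 - 22*y + 20; vanishes at y ∈ {2}. (-3, 2): f_x = 0, f = 0 — SINGULAR.
  x = -2: f_y(-2, y) = 6*y**2 - 20*y + 14; vanishes at y ∈ {1}. (-2, 1): f_x = 6 ≠ 0.
  x = -1: f_y(-1, y) = 6*y**2 - 18*y + 4; no integer root y with |y| ≤ 4.
  x = 0: f_y(0, y) = 6*y**2 - 16*y - 10; no integer root y with |y| ≤ 4.
  x = 1: f_y(1, y) = 6*y**2 - 14*y - 28; no integer root y with |y| ≤ 4.
  x = 2: f_y(2, y) = 6*y**2 - 12*y - 50; no integer root y with |y| ≤ 4.
  x = 3: f_y(3, y) = 6*y**2 - 10*y - 76; no integer root y with |y| ≤ 4.
  x = 4: f_y(4, y) = 6*y**2 - 8*y - 106; no integer root y with |y| ≤ 4.
Only singular point on the grid: (-3, 2).
Classify: substitute x = -3 + u, y = 2 + v and expand: f = u**3 - 2*u**2*v - u**2 + u*v**2 + 2*v**3 + v**2.
No constant or linear terms (consistent with a singular point). Quadratic part: -u**2 + v**2. Cubic part: u**3 - 2*u**2*v + u*v**2 + 2*v**3.
The quadratic part v**2 - u**2 = (v − u)(v + u) splits into two distinct linear factors, so there are two distinct tangent lines y − 2 = ±(x − -3) — this is a node (ordinary double point).
Classification: node.


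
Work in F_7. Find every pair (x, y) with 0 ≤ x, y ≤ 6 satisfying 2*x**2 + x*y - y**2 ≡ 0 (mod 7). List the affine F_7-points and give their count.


Affine F_7-points: {(0, 0), (1, 2), (1, 6), (2, 4), (2, 5), (3, 4), (3, 6), (4, 1), (4, 3), (5, 2), (5, 3), (6, 1), (6, 5)}; count = 13.

For each of the 49 pairs (x, y) ∈ F_7², evaluate f(x, y) mod 7. Record the zeros.
  x = 0: [0↦0, 1↦6, 2↦3, 3↦5, 4↦5, 5↦3, 6↦6]  zeros at y ∈ {0}
  x = 1: [0↦2, 1↦2, 2↦0, 3↦3, 4↦4, 5↦3, 6↦0]  zeros at y ∈ {2, 6}
  x = 2: [0↦1, 1↦2, 2↦1, 3↦5, 4↦0, 5↦0, 6↦5]  zeros at y ∈ {4, 5}
  x = 3: [0↦4, 1↦6, 2↦6, 3↦4, 4↦0, 5↦1, 6↦0]  zeros at y ∈ {4, 6}
  x = 4: [0↦4, 1↦0, 2↦1, 3↦0, 4↦4, 5↦6, 6↦6]  zeros at y ∈ {1, 3}
  x = 5: [0↦1, 1↦5, 2↦0, 3↦0, 4↦5, 5↦1, 6↦2]  zeros at y ∈ {2, 3}
  x = 6: [0↦2, 1↦0, 2↦3, 3↦4, 4↦3, 5↦0, 6↦2]  zeros at y ∈ {1, 5}
Collecting zeros: affine points = {(0, 0), (1, 2), (1, 6), (2, 4), (2, 5), (3, 4), (3, 6), (4, 1), (4, 3), (5, 2), (5, 3), (6, 1), (6, 5)}.
Total count |C(F_7)_aff| = 13.


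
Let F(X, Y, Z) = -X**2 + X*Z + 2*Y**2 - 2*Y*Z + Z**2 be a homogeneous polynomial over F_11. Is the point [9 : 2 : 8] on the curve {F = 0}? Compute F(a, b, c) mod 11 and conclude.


F(9,2,8) ≡ 9 (mod 11); P is NOT on the curve.

Evaluate F(9, 2, 8) term-by-term (mod 11).
  -X**2 ↦ -1·81·1·1 = -81
  X*Z ↦ 1·9·1·8 = 72
  2*Y**2 ↦ 2·1·4·1 = 8
  -2*Y*Z ↦ -2·1·2·8 = -32
  Z**2 ↦ 1·1·1·64 = 64
Sum: F(9, 2, 8) = (-81) + (72) + (8) + (-32) + (64) = 31.
Reducing mod 11: 31 ≡ 9 (mod 11).
Since F(a, b, c) ≡ 9 ≠ 0 (mod 11), P does NOT lie on the curve.


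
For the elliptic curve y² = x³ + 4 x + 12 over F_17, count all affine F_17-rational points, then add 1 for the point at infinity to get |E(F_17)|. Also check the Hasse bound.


Affine points = {(1, 0), (3, 0), (5, 2), (5, 15), (7, 3), (7, 14), (10, 7), (10, 10), (13, 0), (15, 8), (15, 9)}; affine count = 11; |E(F_17)| = 12.

Discriminant check: Δ ∝ 4a³ + 27b² = 4·4³ + 27·12² = 4·64 + 27·144 ≡ 13 (mod 17). Nonzero ⇒ E is nonsingular.
For each x ∈ F_17, compute rhs = x³ + 4·x + 12 mod 17, then count y ∈ F_17 with y² ≡ rhs.
  x = 0: rhs = 12, matching y values: none (0 points).
  x = 1: rhs = 0, matching y values: 0 (1 points).
  x = 2: rhs = 11, matching y values: none (0 points).
  x = 3: rhs = 0, matching y values: 0 (1 points).
  x = 4: rhs = 7, matching y values: none (0 points).
  x = 5: rhs = 4, matching y values: 2, 15 (2 points).
  x = 6: rhs = 14, matching y values: none (0 points).
  x = 7: rhs = 9, matching y values: 3, 14 (2 points).
  x = 8: rhs = 12, matching y values: none (0 points).
  x = 9: rhs = 12, matching y values: none (0 points).
  x = 10: rhs = 15, matching y values: 7, 10 (2 points).
  x = 11: rhs = 10, matching y values: none (0 points).
  x = 12: rhs = 3, matching y values: none (0 points).
  x = 13: rhs = 0, matching y values: 0 (1 points).
  x = 14: rhs = 7, matching y values: none (0 points).
  x = 15: rhs = 13, matching y values: 8, 9 (2 points).
  x = 16: rhs = 7, matching y values: none (0 points).
Total affine count: 11.
Full point count |E(F_17)| = 11 + 1 = 12.
Hasse bound: |12 − (17+1)| = |-6| = 6 ≤ 2√17 ≈ 8.2462 ✓.
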